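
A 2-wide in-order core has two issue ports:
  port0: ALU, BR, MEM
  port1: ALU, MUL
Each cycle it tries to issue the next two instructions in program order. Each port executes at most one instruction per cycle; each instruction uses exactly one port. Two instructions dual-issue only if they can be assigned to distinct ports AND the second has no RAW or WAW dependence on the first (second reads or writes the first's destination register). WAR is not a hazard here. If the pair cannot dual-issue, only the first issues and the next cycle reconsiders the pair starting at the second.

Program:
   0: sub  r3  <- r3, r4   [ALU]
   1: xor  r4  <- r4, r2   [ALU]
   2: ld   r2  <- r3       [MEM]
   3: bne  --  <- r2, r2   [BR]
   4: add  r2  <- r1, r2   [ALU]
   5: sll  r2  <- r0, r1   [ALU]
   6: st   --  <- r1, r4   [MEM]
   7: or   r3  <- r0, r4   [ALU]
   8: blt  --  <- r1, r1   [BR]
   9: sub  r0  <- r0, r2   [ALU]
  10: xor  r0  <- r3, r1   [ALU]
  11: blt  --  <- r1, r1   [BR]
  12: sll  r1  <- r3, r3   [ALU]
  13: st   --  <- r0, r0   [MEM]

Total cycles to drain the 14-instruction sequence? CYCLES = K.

CYCLES = 8

0. sub;xor @i0+i1  | dual
1. ld @i2  | no-port MEM/BR
2. bne;add @i3+i4  | dual
3. sll;st @i5+i6  | dual
4. or;blt @i7+i8  | dual
5. sub @i9  | WAW r0
6. xor;blt @i10+i11  | dual
7. sll;st @i12+i13  | dual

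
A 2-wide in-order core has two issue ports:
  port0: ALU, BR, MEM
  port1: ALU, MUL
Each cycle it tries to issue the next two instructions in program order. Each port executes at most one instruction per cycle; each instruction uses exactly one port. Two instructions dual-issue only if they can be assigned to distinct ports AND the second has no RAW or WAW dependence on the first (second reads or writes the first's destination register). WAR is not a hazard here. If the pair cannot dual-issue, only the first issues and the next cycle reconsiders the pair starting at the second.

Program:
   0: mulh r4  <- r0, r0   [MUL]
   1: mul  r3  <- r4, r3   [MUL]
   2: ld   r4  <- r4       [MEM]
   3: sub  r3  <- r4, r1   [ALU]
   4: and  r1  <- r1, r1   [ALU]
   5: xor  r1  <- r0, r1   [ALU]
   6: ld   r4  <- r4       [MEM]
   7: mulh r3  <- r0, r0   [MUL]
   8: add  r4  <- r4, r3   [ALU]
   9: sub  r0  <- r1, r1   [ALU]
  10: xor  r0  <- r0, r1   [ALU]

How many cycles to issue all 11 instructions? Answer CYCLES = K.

[0] i0  mulh  -- no-port MUL/MUL
[1] i1/i2  mul;ld  -- dual
[2] i3/i4  sub;and  -- dual
[3] i5/i6  xor;ld  -- dual
[4] i7  mulh  -- RAW r3
[5] i8/i9  add;sub  -- dual
[6] i10  xor  -- tail

CYCLES = 7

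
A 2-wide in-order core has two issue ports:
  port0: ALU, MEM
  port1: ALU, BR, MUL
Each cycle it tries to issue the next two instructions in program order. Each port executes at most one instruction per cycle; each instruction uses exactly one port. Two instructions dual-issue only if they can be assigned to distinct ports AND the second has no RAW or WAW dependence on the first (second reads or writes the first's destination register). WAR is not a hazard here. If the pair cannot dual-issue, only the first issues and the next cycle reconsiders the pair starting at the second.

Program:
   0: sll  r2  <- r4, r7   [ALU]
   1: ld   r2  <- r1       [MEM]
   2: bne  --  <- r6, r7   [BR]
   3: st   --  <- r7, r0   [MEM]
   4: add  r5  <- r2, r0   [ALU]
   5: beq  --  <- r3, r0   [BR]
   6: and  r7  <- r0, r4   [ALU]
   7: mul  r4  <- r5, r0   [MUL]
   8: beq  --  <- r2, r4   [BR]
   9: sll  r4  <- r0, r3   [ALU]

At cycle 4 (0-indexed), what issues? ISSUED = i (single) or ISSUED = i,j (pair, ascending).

ISSUED = 7

[0] i0  sll.ALU  -- WAW r2
[1] i1,i2  ld.MEM+bne.BR  -- 2-wide
[2] i3,i4  st.MEM+add.ALU  -- 2-wide
[3] i5,i6  beq.BR+and.ALU  -- 2-wide
[4] i7  mul.MUL  -- no-port MUL/BR
[5] i8,i9  beq.BR+sll.ALU  -- 2-wide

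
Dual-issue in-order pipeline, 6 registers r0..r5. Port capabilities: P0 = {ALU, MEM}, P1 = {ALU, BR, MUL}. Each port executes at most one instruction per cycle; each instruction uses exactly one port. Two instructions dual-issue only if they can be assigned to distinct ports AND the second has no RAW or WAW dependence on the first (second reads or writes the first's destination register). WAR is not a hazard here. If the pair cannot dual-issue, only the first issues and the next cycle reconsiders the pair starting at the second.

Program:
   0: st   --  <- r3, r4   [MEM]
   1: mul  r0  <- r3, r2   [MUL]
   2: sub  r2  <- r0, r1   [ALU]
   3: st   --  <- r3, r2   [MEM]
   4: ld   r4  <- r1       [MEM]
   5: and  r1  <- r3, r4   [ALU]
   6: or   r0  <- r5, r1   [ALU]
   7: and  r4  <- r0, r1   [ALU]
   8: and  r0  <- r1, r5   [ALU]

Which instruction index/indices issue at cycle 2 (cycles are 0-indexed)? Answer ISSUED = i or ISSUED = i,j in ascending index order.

ISSUED = 3

t=0 i0+i1:st+mul ; pair
t=1 i2:sub ; RAW r2
t=2 i3:st ; no-port MEM/MEM
t=3 i4:ld ; RAW r4
t=4 i5:and ; RAW r1
t=5 i6:or ; RAW r0
t=6 i7+i8:and+and ; pair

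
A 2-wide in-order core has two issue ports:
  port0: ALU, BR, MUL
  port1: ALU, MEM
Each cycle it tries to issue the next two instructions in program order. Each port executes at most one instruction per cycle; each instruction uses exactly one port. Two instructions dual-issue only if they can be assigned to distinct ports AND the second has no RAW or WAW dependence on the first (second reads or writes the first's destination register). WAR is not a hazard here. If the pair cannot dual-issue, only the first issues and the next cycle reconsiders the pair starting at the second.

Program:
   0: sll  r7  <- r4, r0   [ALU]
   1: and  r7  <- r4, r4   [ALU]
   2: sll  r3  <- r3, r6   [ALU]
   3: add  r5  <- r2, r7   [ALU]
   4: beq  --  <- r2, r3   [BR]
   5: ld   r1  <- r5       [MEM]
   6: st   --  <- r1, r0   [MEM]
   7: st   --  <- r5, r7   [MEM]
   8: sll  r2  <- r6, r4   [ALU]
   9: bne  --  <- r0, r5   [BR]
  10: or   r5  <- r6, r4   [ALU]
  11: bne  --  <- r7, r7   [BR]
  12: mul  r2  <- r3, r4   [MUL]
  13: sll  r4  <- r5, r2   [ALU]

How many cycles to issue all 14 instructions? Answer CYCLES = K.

CYCLES = 10

#0 head=0: sll.ALU i0 WAW r7
#1 head=1: and.ALU sll.ALU i1+i2 2-wide
#2 head=3: add.ALU beq.BR i3+i4 2-wide
#3 head=5: ld.MEM i5 no-port MEM/MEM
#4 head=6: st.MEM i6 no-port MEM/MEM
#5 head=7: st.MEM sll.ALU i7+i8 2-wide
#6 head=9: bne.BR or.ALU i9+i10 2-wide
#7 head=11: bne.BR i11 no-port BR/MUL
#8 head=12: mul.MUL i12 RAW r2
#9 head=13: sll.ALU i13 tail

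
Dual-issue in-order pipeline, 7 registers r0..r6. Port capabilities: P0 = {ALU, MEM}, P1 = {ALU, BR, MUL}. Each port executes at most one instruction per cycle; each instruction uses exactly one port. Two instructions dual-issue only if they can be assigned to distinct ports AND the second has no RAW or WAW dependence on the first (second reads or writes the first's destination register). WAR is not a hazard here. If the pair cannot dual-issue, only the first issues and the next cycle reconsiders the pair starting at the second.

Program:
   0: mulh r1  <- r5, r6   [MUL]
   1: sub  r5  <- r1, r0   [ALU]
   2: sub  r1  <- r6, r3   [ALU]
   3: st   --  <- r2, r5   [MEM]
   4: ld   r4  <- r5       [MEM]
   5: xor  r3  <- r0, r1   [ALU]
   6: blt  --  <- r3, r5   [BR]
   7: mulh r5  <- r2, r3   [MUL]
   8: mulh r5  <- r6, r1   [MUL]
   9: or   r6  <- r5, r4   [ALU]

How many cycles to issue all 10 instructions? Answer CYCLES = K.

CYCLES = 8

  cy0 -> i0 (mulh) RAW r1
  cy1 -> i1&i2 (sub;sub) pair
  cy2 -> i3 (st) no-port MEM/MEM
  cy3 -> i4&i5 (ld;xor) pair
  cy4 -> i6 (blt) no-port BR/MUL
  cy5 -> i7 (mulh) no-port MUL/MUL
  cy6 -> i8 (mulh) RAW r5
  cy7 -> i9 (or) tail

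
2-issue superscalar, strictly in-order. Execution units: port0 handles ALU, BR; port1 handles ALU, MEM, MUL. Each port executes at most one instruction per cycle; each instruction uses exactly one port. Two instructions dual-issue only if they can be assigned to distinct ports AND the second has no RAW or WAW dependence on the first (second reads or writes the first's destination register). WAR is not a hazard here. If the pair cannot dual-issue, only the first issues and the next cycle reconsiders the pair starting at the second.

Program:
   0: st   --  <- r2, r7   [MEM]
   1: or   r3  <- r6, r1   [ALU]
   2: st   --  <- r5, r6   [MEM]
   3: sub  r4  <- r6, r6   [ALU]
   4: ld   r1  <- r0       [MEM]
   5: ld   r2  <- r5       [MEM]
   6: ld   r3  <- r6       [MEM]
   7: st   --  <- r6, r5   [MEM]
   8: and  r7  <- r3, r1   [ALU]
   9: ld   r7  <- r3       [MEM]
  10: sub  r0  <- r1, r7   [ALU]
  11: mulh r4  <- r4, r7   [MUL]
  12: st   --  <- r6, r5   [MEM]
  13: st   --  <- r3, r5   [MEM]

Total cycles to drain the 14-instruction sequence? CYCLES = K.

CYCLES = 10

  cy0 -> i0+i1 (st.MEM;or.ALU) pair
  cy1 -> i2+i3 (st.MEM;sub.ALU) pair
  cy2 -> i4 (ld.MEM) no-port MEM/MEM
  cy3 -> i5 (ld.MEM) no-port MEM/MEM
  cy4 -> i6 (ld.MEM) no-port MEM/MEM
  cy5 -> i7+i8 (st.MEM;and.ALU) pair
  cy6 -> i9 (ld.MEM) RAW r7
  cy7 -> i10+i11 (sub.ALU;mulh.MUL) pair
  cy8 -> i12 (st.MEM) no-port MEM/MEM
  cy9 -> i13 (st.MEM) tail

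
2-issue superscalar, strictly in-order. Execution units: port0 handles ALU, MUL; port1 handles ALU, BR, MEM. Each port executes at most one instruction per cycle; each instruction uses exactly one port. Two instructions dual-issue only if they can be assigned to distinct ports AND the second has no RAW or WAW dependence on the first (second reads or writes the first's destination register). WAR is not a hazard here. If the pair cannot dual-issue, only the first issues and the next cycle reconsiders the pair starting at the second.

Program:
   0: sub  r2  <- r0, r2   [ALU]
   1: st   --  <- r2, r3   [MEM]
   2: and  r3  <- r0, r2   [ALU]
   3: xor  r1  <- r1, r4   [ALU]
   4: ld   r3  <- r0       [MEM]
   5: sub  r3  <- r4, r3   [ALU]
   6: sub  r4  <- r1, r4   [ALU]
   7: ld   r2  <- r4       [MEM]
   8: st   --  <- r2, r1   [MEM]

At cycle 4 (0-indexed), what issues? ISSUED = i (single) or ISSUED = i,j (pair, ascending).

[0] i0  sub  -- RAW r2
[1] i1+i2  st/and  -- pair
[2] i3+i4  xor/ld  -- pair
[3] i5+i6  sub/sub  -- pair
[4] i7  ld  -- no-port MEM/MEM
[5] i8  st  -- tail

ISSUED = 7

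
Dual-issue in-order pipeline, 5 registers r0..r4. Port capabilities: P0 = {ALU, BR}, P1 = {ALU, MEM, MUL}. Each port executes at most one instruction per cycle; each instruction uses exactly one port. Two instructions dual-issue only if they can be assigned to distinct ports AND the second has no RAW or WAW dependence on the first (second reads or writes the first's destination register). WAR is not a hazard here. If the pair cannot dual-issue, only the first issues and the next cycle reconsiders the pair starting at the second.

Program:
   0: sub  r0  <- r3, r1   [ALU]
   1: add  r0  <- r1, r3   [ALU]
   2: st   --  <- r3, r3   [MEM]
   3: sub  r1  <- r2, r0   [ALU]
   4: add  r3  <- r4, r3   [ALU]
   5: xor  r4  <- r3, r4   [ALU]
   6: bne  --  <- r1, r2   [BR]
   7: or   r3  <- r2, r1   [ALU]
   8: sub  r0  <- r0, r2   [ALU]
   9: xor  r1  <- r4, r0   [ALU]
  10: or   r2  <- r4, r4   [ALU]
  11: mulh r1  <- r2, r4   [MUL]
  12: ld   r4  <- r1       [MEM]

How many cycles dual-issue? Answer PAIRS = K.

PAIRS = 5

t=0 i0:sub.ALU ; WAW r0
t=1 i1,i2:add.ALU/st.MEM ; pair
t=2 i3,i4:sub.ALU/add.ALU ; pair
t=3 i5,i6:xor.ALU/bne.BR ; pair
t=4 i7,i8:or.ALU/sub.ALU ; pair
t=5 i9,i10:xor.ALU/or.ALU ; pair
t=6 i11:mulh.MUL ; no-port MUL/MEM
t=7 i12:ld.MEM ; tail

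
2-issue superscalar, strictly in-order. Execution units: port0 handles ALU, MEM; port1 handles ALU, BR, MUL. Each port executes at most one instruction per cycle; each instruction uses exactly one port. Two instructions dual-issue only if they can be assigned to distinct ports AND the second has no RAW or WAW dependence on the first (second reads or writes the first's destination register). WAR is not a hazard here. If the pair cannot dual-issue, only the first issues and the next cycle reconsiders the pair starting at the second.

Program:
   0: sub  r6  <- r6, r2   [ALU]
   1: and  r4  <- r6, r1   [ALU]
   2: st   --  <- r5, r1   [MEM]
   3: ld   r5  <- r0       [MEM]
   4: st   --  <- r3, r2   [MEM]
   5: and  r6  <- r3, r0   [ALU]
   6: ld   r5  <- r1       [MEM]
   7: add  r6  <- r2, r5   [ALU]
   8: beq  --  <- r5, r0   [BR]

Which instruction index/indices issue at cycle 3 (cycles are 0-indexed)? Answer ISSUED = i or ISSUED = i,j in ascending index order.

ISSUED = 4,5

0. sub @i0  | RAW r6
1. and/st @i1&i2  | 2-wide
2. ld @i3  | no-port MEM/MEM
3. st/and @i4&i5  | 2-wide
4. ld @i6  | RAW r5
5. add/beq @i7&i8  | 2-wide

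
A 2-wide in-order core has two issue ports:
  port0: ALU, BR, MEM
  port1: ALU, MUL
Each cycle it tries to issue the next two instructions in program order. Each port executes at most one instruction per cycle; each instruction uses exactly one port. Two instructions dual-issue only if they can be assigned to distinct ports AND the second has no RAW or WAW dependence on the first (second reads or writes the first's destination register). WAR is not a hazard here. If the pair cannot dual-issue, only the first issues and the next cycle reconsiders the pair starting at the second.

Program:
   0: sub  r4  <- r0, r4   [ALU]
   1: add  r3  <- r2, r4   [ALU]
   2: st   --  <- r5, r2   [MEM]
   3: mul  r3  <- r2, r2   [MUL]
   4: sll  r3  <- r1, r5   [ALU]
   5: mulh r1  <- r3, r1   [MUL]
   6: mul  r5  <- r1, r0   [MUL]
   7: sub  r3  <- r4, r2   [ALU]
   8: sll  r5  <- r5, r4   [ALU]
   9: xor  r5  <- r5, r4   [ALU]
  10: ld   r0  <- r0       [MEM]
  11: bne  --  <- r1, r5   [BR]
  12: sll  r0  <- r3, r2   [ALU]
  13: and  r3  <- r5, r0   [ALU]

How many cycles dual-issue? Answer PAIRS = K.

[0] i0  sub.ALU  -- RAW r4
[1] i1&i2  add.ALU/st.MEM  -- pair
[2] i3  mul.MUL  -- WAW r3
[3] i4  sll.ALU  -- RAW r3
[4] i5  mulh.MUL  -- no-port MUL/MUL
[5] i6&i7  mul.MUL/sub.ALU  -- pair
[6] i8  sll.ALU  -- RAW+WAW r5
[7] i9&i10  xor.ALU/ld.MEM  -- pair
[8] i11&i12  bne.BR/sll.ALU  -- pair
[9] i13  and.ALU  -- tail

PAIRS = 4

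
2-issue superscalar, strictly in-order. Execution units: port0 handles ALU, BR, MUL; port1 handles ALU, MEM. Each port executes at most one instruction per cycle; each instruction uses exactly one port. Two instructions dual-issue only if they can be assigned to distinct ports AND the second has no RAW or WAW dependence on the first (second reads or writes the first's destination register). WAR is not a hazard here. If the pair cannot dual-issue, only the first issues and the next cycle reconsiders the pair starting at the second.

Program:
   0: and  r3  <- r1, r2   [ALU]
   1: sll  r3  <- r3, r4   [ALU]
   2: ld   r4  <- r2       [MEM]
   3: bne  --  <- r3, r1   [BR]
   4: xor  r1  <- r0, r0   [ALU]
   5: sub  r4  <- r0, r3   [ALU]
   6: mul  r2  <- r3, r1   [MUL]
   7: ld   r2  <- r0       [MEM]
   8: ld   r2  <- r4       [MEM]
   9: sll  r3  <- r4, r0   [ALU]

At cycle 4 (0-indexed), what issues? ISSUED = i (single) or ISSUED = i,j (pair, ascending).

t=0 i0:and ; RAW+WAW r3
t=1 i1,i2:sll+ld ; 2-wide
t=2 i3,i4:bne+xor ; 2-wide
t=3 i5,i6:sub+mul ; 2-wide
t=4 i7:ld ; no-port MEM/MEM
t=5 i8,i9:ld+sll ; 2-wide

ISSUED = 7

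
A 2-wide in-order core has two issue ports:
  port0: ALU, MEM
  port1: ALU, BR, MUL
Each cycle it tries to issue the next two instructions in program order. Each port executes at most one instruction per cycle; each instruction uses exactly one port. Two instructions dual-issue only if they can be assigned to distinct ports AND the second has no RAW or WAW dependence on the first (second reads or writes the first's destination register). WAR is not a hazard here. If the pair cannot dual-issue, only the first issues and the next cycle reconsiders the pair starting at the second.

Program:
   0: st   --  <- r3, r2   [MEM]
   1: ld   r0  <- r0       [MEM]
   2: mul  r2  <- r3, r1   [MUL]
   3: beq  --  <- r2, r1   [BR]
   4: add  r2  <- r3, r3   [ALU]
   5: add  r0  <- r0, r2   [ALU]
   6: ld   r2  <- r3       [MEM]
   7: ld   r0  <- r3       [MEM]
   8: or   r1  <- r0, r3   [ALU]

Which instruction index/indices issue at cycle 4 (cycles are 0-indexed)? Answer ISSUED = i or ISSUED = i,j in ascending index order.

ISSUED = 7

t=0 i0:st ; no-port MEM/MEM
t=1 i1+i2:ld+mul ; dual
t=2 i3+i4:beq+add ; dual
t=3 i5+i6:add+ld ; dual
t=4 i7:ld ; RAW r0
t=5 i8:or ; tail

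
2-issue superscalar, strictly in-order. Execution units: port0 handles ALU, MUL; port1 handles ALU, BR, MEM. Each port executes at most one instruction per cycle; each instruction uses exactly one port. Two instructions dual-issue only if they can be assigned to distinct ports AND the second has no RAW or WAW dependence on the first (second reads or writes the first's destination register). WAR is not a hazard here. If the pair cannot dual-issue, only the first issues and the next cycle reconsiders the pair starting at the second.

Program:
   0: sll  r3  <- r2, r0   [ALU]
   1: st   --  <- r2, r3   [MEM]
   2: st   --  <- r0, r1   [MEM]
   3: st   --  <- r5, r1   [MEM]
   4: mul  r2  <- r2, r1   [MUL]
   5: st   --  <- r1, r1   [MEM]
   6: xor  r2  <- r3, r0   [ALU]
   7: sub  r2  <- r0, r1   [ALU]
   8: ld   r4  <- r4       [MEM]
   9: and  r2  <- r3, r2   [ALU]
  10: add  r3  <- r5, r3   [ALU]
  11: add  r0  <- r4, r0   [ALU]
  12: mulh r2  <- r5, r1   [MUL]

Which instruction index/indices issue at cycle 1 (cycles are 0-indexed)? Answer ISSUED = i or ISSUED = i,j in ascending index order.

ISSUED = 1

c0: i0 sll  RAW r3
c1: i1 st  no-port MEM/MEM
c2: i2 st  no-port MEM/MEM
c3: i3,i4 st mul  dual
c4: i5,i6 st xor  dual
c5: i7,i8 sub ld  dual
c6: i9,i10 and add  dual
c7: i11,i12 add mulh  dual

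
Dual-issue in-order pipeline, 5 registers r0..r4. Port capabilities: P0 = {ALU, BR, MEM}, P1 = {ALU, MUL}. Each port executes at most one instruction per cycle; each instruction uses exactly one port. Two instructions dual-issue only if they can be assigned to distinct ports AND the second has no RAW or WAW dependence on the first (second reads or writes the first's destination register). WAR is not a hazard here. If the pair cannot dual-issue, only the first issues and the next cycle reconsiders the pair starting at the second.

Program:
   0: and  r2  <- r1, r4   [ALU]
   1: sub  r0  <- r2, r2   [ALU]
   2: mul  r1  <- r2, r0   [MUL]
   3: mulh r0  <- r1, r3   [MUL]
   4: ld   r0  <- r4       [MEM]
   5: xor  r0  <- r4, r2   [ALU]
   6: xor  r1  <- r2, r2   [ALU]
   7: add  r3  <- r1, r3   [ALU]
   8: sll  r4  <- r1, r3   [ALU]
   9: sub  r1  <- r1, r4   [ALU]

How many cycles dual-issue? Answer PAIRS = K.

c0: i0 and  RAW r2
c1: i1 sub  RAW r0
c2: i2 mul  no-port MUL/MUL
c3: i3 mulh  WAW r0
c4: i4 ld  WAW r0
c5: i5+i6 xor/xor  dual
c6: i7 add  RAW r3
c7: i8 sll  RAW r4
c8: i9 sub  tail

PAIRS = 1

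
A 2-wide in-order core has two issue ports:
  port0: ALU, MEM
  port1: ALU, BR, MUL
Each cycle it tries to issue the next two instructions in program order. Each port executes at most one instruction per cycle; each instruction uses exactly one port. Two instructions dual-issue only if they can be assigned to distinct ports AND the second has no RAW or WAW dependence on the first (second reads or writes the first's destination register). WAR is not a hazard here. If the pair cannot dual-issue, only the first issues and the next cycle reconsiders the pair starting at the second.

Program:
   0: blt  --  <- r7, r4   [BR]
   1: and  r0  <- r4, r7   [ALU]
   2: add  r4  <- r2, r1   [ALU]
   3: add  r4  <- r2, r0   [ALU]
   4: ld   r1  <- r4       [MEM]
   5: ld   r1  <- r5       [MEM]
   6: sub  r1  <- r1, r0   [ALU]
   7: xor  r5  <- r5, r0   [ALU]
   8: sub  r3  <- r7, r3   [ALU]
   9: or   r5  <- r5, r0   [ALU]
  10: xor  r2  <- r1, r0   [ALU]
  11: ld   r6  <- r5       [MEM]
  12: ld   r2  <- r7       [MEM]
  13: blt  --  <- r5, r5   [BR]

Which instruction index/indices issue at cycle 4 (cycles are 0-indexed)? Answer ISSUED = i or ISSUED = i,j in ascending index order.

ISSUED = 5

[0] i0&i1  blt/and  -- pair
[1] i2  add  -- WAW r4
[2] i3  add  -- RAW r4
[3] i4  ld  -- no-port MEM/MEM
[4] i5  ld  -- RAW+WAW r1
[5] i6&i7  sub/xor  -- pair
[6] i8&i9  sub/or  -- pair
[7] i10&i11  xor/ld  -- pair
[8] i12&i13  ld/blt  -- pair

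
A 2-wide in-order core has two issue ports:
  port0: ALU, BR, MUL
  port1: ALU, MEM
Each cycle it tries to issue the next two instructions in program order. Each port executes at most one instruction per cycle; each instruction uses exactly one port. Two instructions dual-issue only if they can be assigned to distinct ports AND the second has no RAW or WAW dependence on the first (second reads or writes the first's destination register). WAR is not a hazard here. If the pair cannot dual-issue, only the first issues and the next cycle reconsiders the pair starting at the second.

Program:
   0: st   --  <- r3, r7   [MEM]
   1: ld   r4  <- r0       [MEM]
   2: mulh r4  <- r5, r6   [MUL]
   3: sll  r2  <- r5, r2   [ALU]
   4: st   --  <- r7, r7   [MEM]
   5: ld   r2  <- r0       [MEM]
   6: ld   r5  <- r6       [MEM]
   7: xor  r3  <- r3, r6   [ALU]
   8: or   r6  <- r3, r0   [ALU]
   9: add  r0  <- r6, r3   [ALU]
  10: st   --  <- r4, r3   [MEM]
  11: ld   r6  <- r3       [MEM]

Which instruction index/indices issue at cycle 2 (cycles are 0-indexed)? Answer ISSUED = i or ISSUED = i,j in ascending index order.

c0: i0 st.MEM  no-port MEM/MEM
c1: i1 ld.MEM  WAW r4
c2: i2,i3 mulh.MUL sll.ALU  pair
c3: i4 st.MEM  no-port MEM/MEM
c4: i5 ld.MEM  no-port MEM/MEM
c5: i6,i7 ld.MEM xor.ALU  pair
c6: i8 or.ALU  RAW r6
c7: i9,i10 add.ALU st.MEM  pair
c8: i11 ld.MEM  tail

ISSUED = 2,3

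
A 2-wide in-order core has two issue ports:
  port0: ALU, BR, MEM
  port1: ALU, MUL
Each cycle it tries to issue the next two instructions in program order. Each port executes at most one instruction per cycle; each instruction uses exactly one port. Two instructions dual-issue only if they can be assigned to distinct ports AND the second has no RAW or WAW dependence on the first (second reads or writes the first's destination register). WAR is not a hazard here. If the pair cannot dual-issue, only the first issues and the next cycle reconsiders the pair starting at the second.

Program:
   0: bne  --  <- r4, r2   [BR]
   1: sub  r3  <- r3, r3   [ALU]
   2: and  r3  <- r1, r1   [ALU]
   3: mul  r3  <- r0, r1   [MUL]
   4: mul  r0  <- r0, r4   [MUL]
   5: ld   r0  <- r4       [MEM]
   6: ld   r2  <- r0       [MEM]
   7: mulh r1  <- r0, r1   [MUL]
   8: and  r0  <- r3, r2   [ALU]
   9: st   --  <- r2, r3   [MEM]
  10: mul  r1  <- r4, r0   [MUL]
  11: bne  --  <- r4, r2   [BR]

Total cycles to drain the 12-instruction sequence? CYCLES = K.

CYCLES = 8

c0: i0+i1 bne sub  pair
c1: i2 and  WAW r3
c2: i3 mul  no-port MUL/MUL
c3: i4 mul  WAW r0
c4: i5 ld  no-port MEM/MEM
c5: i6+i7 ld mulh  pair
c6: i8+i9 and st  pair
c7: i10+i11 mul bne  pair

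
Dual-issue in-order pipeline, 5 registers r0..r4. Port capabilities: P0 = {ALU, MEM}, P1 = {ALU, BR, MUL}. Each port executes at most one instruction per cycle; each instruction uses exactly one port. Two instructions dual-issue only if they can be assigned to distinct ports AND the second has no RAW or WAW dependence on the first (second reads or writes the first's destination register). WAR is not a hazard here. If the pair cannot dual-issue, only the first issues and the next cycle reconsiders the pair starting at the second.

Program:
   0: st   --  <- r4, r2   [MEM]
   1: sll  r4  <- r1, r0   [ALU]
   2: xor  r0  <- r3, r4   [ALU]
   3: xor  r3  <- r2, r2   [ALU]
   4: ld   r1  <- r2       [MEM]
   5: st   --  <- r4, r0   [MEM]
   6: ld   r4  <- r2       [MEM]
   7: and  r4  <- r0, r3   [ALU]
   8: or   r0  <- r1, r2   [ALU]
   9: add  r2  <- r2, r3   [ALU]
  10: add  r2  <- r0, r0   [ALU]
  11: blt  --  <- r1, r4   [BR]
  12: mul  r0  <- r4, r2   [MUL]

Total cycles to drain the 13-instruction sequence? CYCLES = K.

0. st;sll @i0,i1  | dual
1. xor;xor @i2,i3  | dual
2. ld @i4  | no-port MEM/MEM
3. st @i5  | no-port MEM/MEM
4. ld @i6  | WAW r4
5. and;or @i7,i8  | dual
6. add @i9  | WAW r2
7. add;blt @i10,i11  | dual
8. mul @i12  | tail

CYCLES = 9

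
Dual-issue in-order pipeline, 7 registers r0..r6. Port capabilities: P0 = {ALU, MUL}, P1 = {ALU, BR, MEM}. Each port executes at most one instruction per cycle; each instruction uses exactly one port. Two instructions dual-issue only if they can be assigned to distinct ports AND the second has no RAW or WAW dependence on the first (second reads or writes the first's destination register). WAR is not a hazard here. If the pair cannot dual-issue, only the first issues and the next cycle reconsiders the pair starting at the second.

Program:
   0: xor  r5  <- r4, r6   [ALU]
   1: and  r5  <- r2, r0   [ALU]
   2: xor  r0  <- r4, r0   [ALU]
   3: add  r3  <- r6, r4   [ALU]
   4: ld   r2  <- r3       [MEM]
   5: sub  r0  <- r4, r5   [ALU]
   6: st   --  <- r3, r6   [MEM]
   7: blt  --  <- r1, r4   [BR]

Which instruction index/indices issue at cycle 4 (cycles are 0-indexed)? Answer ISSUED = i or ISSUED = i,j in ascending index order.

0. xor @i0  | WAW r5
1. and;xor @i1/i2  | pair
2. add @i3  | RAW r3
3. ld;sub @i4/i5  | pair
4. st @i6  | no-port MEM/BR
5. blt @i7  | tail

ISSUED = 6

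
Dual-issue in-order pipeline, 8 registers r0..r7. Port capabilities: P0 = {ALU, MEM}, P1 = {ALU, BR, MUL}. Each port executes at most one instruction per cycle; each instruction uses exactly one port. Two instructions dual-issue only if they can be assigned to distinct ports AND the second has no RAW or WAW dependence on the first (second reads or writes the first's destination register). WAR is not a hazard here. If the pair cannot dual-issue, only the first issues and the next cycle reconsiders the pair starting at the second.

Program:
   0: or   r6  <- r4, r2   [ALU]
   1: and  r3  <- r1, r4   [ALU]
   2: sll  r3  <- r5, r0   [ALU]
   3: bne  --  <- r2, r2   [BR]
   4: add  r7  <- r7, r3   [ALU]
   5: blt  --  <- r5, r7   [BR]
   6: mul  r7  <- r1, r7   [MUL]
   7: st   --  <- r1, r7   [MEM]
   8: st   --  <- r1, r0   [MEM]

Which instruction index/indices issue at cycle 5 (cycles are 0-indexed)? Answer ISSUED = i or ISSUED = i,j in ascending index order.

t=0 i0/i1:or and ; dual
t=1 i2/i3:sll bne ; dual
t=2 i4:add ; RAW r7
t=3 i5:blt ; no-port BR/MUL
t=4 i6:mul ; RAW r7
t=5 i7:st ; no-port MEM/MEM
t=6 i8:st ; tail

ISSUED = 7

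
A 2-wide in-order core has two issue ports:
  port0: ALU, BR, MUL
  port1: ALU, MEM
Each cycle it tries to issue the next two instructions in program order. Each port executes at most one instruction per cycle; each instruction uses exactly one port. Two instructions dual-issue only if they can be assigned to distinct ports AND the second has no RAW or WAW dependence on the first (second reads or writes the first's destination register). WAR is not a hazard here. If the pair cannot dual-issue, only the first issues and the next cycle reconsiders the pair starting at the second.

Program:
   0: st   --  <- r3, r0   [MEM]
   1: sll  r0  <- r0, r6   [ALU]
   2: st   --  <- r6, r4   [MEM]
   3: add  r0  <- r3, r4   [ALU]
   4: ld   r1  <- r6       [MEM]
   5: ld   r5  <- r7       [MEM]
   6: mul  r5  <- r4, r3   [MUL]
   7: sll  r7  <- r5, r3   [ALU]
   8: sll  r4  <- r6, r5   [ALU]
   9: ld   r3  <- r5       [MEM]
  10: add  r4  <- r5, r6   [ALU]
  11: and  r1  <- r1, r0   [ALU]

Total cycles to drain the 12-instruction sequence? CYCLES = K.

0. st.MEM sll.ALU @i0&i1  | dual
1. st.MEM add.ALU @i2&i3  | dual
2. ld.MEM @i4  | no-port MEM/MEM
3. ld.MEM @i5  | WAW r5
4. mul.MUL @i6  | RAW r5
5. sll.ALU sll.ALU @i7&i8  | dual
6. ld.MEM add.ALU @i9&i10  | dual
7. and.ALU @i11  | tail

CYCLES = 8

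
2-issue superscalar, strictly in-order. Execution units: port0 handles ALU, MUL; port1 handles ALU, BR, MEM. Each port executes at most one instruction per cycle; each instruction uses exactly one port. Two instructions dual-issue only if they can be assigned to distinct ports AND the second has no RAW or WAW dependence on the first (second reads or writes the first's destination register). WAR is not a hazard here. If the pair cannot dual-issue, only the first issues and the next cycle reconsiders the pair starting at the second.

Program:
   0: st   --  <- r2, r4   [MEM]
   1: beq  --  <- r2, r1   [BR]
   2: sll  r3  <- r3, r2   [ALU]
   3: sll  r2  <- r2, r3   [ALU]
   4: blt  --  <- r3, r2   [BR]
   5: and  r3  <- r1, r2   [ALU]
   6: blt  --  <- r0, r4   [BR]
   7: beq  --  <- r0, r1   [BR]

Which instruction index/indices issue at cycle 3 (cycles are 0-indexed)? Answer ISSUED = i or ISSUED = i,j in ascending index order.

c0: i0 st.MEM  no-port MEM/BR
c1: i1,i2 beq.BR/sll.ALU  2-wide
c2: i3 sll.ALU  RAW r2
c3: i4,i5 blt.BR/and.ALU  2-wide
c4: i6 blt.BR  no-port BR/BR
c5: i7 beq.BR  tail

ISSUED = 4,5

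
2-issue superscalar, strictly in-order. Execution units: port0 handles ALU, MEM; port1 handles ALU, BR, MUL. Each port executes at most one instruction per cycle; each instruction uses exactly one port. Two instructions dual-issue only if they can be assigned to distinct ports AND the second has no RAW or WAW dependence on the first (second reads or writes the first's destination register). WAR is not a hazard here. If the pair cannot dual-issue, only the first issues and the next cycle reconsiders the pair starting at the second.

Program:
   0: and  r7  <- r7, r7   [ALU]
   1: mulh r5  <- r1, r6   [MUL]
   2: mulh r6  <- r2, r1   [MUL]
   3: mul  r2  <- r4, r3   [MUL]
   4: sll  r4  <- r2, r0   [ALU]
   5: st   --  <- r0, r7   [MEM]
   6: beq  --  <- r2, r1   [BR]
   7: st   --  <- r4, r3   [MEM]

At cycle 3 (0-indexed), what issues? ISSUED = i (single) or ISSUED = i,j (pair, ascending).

ISSUED = 4,5

c0: i0+i1 and;mulh  pair
c1: i2 mulh  no-port MUL/MUL
c2: i3 mul  RAW r2
c3: i4+i5 sll;st  pair
c4: i6+i7 beq;st  pair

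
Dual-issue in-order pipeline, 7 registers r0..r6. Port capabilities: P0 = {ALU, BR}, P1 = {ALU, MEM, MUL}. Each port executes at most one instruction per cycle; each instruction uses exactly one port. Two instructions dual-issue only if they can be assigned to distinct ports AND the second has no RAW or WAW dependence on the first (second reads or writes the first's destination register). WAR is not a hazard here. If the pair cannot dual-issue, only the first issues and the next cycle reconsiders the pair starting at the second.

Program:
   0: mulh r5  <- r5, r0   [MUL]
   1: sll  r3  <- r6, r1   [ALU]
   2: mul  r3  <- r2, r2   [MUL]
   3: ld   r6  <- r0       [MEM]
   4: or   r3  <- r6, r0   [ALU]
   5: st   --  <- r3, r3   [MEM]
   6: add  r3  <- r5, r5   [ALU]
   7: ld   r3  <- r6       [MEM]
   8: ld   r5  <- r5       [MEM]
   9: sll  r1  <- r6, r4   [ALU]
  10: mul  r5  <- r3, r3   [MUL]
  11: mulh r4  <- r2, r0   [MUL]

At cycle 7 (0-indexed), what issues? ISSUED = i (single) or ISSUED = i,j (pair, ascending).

ISSUED = 10

0. mulh.MUL/sll.ALU @i0/i1  | pair
1. mul.MUL @i2  | no-port MUL/MEM
2. ld.MEM @i3  | RAW r6
3. or.ALU @i4  | RAW r3
4. st.MEM/add.ALU @i5/i6  | pair
5. ld.MEM @i7  | no-port MEM/MEM
6. ld.MEM/sll.ALU @i8/i9  | pair
7. mul.MUL @i10  | no-port MUL/MUL
8. mulh.MUL @i11  | tail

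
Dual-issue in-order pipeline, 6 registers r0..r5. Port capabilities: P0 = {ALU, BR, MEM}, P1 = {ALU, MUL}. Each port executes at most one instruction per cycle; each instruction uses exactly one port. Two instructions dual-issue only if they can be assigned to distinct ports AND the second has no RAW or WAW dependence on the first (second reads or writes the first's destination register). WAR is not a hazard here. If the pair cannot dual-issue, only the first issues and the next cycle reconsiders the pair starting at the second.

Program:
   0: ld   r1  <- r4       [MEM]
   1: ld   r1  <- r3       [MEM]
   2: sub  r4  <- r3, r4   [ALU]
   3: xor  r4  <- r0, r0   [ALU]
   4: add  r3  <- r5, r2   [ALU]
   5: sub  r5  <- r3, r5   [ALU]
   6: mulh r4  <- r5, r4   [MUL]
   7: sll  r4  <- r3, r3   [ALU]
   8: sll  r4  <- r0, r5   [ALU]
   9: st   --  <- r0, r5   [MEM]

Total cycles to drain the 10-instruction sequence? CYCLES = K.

CYCLES = 7

0. ld @i0  | no-port MEM/MEM
1. ld/sub @i1,i2  | dual
2. xor/add @i3,i4  | dual
3. sub @i5  | RAW r5
4. mulh @i6  | WAW r4
5. sll @i7  | WAW r4
6. sll/st @i8,i9  | dual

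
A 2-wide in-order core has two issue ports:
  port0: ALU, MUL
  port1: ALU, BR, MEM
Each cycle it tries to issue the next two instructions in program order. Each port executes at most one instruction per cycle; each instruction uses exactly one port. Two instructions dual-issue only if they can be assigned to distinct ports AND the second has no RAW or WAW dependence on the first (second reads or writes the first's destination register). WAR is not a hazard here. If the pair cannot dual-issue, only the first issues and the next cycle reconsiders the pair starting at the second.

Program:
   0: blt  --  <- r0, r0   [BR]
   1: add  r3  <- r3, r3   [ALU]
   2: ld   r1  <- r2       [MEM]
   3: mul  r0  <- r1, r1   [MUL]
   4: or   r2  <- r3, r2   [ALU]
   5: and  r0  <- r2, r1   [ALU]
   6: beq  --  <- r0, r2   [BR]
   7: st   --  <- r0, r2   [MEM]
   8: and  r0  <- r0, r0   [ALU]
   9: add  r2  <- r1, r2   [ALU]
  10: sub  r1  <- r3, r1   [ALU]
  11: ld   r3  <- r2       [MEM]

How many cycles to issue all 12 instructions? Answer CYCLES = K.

CYCLES = 8

[0] i0/i1  blt.BR;add.ALU  -- pair
[1] i2  ld.MEM  -- RAW r1
[2] i3/i4  mul.MUL;or.ALU  -- pair
[3] i5  and.ALU  -- RAW r0
[4] i6  beq.BR  -- no-port BR/MEM
[5] i7/i8  st.MEM;and.ALU  -- pair
[6] i9/i10  add.ALU;sub.ALU  -- pair
[7] i11  ld.MEM  -- tail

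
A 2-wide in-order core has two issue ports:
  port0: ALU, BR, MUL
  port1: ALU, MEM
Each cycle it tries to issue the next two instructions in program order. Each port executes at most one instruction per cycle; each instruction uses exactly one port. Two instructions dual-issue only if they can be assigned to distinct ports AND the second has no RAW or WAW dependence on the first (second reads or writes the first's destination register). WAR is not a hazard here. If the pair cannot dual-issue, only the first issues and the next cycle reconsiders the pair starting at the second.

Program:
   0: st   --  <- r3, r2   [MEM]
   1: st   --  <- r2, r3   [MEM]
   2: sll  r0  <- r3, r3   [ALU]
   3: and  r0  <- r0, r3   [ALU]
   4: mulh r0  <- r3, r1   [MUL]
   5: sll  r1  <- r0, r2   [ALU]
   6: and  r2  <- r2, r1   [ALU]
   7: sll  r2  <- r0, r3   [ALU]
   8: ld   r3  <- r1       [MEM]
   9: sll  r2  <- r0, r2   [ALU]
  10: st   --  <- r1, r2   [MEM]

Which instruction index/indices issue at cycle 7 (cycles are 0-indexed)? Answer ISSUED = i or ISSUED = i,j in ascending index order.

ISSUED = 9

0. st @i0  | no-port MEM/MEM
1. st/sll @i1/i2  | 2-wide
2. and @i3  | WAW r0
3. mulh @i4  | RAW r0
4. sll @i5  | RAW r1
5. and @i6  | WAW r2
6. sll/ld @i7/i8  | 2-wide
7. sll @i9  | RAW r2
8. st @i10  | tail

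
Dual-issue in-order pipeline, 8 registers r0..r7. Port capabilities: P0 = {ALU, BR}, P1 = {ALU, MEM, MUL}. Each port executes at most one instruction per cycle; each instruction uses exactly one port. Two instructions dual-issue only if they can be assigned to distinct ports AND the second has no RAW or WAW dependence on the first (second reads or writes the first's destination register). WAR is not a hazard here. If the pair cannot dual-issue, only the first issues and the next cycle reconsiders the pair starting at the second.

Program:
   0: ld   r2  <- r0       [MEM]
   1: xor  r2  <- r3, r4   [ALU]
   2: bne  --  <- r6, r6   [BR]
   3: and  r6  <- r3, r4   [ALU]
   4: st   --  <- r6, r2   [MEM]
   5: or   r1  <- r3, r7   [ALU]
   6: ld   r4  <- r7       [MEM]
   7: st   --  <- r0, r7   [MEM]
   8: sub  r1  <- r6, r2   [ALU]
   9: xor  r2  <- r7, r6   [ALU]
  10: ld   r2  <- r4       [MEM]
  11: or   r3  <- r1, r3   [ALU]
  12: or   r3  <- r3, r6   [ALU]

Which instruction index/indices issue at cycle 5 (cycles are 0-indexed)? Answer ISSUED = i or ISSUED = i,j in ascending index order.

#0 head=0: ld.MEM i0 WAW r2
#1 head=1: xor.ALU bne.BR i1,i2 dual
#2 head=3: and.ALU i3 RAW r6
#3 head=4: st.MEM or.ALU i4,i5 dual
#4 head=6: ld.MEM i6 no-port MEM/MEM
#5 head=7: st.MEM sub.ALU i7,i8 dual
#6 head=9: xor.ALU i9 WAW r2
#7 head=10: ld.MEM or.ALU i10,i11 dual
#8 head=12: or.ALU i12 tail

ISSUED = 7,8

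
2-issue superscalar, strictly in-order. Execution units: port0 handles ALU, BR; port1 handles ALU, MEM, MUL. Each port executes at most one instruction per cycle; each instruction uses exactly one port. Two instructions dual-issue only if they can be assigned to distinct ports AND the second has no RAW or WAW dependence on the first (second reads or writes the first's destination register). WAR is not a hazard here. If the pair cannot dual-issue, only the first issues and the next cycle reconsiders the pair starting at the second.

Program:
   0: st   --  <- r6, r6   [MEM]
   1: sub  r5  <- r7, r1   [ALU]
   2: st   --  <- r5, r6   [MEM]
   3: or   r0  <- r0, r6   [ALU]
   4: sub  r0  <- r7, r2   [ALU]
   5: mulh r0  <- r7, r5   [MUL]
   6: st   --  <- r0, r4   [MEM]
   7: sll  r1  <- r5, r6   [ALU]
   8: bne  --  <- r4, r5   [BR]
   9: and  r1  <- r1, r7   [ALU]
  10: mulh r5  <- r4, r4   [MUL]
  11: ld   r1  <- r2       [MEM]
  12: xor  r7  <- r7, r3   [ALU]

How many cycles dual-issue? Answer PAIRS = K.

PAIRS = 5

[0] i0,i1  st/sub  -- dual
[1] i2,i3  st/or  -- dual
[2] i4  sub  -- WAW r0
[3] i5  mulh  -- no-port MUL/MEM
[4] i6,i7  st/sll  -- dual
[5] i8,i9  bne/and  -- dual
[6] i10  mulh  -- no-port MUL/MEM
[7] i11,i12  ld/xor  -- dual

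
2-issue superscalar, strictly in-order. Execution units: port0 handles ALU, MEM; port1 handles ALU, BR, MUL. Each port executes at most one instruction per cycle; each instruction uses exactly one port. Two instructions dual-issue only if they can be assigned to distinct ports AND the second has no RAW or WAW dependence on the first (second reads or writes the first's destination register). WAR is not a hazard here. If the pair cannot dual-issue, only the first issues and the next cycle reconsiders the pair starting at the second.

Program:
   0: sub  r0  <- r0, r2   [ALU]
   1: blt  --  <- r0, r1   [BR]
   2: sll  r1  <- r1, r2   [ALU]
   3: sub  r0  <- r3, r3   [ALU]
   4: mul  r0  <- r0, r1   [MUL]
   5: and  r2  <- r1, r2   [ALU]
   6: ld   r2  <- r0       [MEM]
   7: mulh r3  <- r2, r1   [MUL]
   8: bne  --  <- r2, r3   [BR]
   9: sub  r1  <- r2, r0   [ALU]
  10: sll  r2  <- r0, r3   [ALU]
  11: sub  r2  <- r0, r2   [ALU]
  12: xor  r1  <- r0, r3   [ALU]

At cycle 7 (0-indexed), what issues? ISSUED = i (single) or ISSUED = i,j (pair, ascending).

ISSUED = 10

  cy0 -> i0 (sub.ALU) RAW r0
  cy1 -> i1&i2 (blt.BR+sll.ALU) 2-wide
  cy2 -> i3 (sub.ALU) RAW+WAW r0
  cy3 -> i4&i5 (mul.MUL+and.ALU) 2-wide
  cy4 -> i6 (ld.MEM) RAW r2
  cy5 -> i7 (mulh.MUL) no-port MUL/BR
  cy6 -> i8&i9 (bne.BR+sub.ALU) 2-wide
  cy7 -> i10 (sll.ALU) RAW+WAW r2
  cy8 -> i11&i12 (sub.ALU+xor.ALU) 2-wide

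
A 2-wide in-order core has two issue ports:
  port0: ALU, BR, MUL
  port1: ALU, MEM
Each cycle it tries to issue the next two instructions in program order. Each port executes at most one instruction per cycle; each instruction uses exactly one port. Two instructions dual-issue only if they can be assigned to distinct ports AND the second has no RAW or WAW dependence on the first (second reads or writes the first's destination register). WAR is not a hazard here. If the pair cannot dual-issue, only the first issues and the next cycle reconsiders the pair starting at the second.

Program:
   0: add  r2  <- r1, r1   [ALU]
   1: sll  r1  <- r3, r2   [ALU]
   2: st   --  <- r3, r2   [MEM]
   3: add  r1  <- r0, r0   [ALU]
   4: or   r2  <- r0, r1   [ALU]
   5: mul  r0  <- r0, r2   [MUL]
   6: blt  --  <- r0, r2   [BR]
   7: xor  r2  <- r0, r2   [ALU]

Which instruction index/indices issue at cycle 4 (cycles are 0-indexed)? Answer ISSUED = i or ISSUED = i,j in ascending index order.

ISSUED = 5

0. add.ALU @i0  | RAW r2
1. sll.ALU+st.MEM @i1&i2  | pair
2. add.ALU @i3  | RAW r1
3. or.ALU @i4  | RAW r2
4. mul.MUL @i5  | no-port MUL/BR
5. blt.BR+xor.ALU @i6&i7  | pair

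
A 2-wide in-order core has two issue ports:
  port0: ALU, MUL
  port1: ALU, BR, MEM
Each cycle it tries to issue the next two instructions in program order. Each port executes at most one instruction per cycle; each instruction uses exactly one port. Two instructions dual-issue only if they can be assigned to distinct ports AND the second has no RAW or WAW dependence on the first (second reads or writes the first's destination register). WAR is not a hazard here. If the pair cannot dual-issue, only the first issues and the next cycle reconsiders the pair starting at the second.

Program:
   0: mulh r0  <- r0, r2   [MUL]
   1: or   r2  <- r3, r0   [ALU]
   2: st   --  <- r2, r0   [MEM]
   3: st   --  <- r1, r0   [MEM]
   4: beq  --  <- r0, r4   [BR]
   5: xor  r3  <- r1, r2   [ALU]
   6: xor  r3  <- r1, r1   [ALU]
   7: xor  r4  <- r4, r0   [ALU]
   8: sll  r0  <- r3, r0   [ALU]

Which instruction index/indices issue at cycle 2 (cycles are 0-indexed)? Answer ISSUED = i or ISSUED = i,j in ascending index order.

t=0 i0:mulh ; RAW r0
t=1 i1:or ; RAW r2
t=2 i2:st ; no-port MEM/MEM
t=3 i3:st ; no-port MEM/BR
t=4 i4,i5:beq;xor ; dual
t=5 i6,i7:xor;xor ; dual
t=6 i8:sll ; tail

ISSUED = 2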